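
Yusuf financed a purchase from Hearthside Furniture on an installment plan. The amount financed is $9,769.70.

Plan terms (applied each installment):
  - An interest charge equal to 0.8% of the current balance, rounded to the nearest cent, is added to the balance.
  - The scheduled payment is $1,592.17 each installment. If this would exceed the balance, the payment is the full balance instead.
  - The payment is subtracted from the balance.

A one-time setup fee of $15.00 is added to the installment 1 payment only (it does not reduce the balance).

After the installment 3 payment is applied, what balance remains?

Installment 1: opening $9,769.70; interest $78.16 → $9,847.86; payment $1,592.17 (+ $15.00 fee); balance $8,255.69
Installment 2: opening $8,255.69; interest $66.05 → $8,321.74; payment $1,592.17; balance $6,729.57
Installment 3: opening $6,729.57; interest $53.84 → $6,783.41; payment $1,592.17; balance $5,191.24

$5,191.24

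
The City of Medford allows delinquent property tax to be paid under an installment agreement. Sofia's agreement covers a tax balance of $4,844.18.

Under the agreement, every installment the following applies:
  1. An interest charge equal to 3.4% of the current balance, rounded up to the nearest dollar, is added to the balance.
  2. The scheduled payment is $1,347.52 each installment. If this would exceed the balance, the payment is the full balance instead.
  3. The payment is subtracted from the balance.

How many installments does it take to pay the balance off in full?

4

Installment 1: $4,844.18 +$165.00 interest = $5,009.18; pay $1,347.52 → $3,661.66
Installment 2: $3,661.66 +$125.00 interest = $3,786.66; pay $1,347.52 → $2,439.14
Installment 3: $2,439.14 +$83.00 interest = $2,522.14; pay $1,347.52 → $1,174.62
Installment 4: $1,174.62 +$40.00 interest = $1,214.62; pay $1,214.62 → $0.00
Balance reaches $0.00 in installment 4.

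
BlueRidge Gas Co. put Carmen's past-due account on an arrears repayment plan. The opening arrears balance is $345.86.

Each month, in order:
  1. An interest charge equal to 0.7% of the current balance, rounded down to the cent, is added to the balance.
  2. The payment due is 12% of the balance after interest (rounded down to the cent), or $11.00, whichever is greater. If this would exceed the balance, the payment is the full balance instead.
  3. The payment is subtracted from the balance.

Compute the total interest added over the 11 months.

$15.60

Month 1: $345.86 +$2.42 interest = $348.28; pay $41.79 → $306.49
Month 2: $306.49 +$2.14 interest = $308.63; pay $37.03 → $271.60
Month 3: $271.60 +$1.90 interest = $273.50; pay $32.82 → $240.68
Month 4: $240.68 +$1.68 interest = $242.36; pay $29.08 → $213.28
Month 5: $213.28 +$1.49 interest = $214.77; pay $25.77 → $189.00
Month 6: $189.00 +$1.32 interest = $190.32; pay $22.83 → $167.49
Month 7: $167.49 +$1.17 interest = $168.66; pay $20.23 → $148.43
Month 8: $148.43 +$1.03 interest = $149.46; pay $17.93 → $131.53
Month 9: $131.53 +$0.92 interest = $132.45; pay $15.89 → $116.56
Month 10: $116.56 +$0.81 interest = $117.37; pay $14.08 → $103.29
Month 11: $103.29 +$0.72 interest = $104.01; pay $12.48 → $91.53
Total interest: $2.42 + $2.14 + $1.90 + $1.68 + $1.49 + $1.32 + $1.17 + $1.03 + $0.92 + $0.81 + $0.72 = $15.60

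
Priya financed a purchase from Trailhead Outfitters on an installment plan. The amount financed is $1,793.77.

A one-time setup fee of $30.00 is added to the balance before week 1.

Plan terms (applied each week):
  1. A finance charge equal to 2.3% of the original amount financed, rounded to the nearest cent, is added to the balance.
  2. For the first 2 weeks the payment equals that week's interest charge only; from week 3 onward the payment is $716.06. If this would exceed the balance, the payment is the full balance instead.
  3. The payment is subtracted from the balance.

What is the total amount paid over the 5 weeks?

Week 1: $1,823.77 +$41.26 interest = $1,865.03; pay $41.26 → $1,823.77
Week 2: $1,823.77 +$41.26 interest = $1,865.03; pay $41.26 → $1,823.77
Week 3: $1,823.77 +$41.26 interest = $1,865.03; pay $716.06 → $1,148.97
Week 4: $1,148.97 +$41.26 interest = $1,190.23; pay $716.06 → $474.17
Week 5: $474.17 +$41.26 interest = $515.43; pay $515.43 → $0.00
Total paid: $2,030.07

$2,030.07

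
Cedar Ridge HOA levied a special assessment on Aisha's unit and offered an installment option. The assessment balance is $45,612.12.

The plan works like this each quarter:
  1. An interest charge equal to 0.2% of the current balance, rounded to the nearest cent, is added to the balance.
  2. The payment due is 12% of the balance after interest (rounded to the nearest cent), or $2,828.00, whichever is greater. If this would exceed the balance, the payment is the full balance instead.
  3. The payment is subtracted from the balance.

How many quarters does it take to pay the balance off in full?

Quarter 1: opening $45,612.12; interest $91.22 → $45,703.34; payment $5,484.40; balance $40,218.94
Quarter 2: opening $40,218.94; interest $80.44 → $40,299.38; payment $4,835.93; balance $35,463.45
Quarter 3: opening $35,463.45; interest $70.93 → $35,534.38; payment $4,264.13; balance $31,270.25
Quarter 4: opening $31,270.25; interest $62.54 → $31,332.79; payment $3,759.93; balance $27,572.86
Quarter 5: opening $27,572.86; interest $55.15 → $27,628.01; payment $3,315.36; balance $24,312.65
Quarter 6: opening $24,312.65; interest $48.63 → $24,361.28; payment $2,923.35; balance $21,437.93
Quarter 7: opening $21,437.93; interest $42.88 → $21,480.81; payment $2,828.00; balance $18,652.81
Quarter 8: opening $18,652.81; interest $37.31 → $18,690.12; payment $2,828.00; balance $15,862.12
Quarter 9: opening $15,862.12; interest $31.72 → $15,893.84; payment $2,828.00; balance $13,065.84
Quarter 10: opening $13,065.84; interest $26.13 → $13,091.97; payment $2,828.00; balance $10,263.97
Quarter 11: opening $10,263.97; interest $20.53 → $10,284.50; payment $2,828.00; balance $7,456.50
Quarter 12: opening $7,456.50; interest $14.91 → $7,471.41; payment $2,828.00; balance $4,643.41
Quarter 13: opening $4,643.41; interest $9.29 → $4,652.70; payment $2,828.00; balance $1,824.70
Quarter 14: opening $1,824.70; interest $3.65 → $1,828.35; payment $1,828.35; balance $0.00
Balance reaches $0.00 in quarter 14.

14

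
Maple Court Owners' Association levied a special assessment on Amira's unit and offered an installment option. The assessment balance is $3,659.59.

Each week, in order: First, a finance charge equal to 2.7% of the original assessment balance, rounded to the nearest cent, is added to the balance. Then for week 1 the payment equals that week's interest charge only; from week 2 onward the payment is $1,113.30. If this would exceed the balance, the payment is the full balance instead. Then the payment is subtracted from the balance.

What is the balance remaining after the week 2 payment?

Week 1: opening $3,659.59; interest $98.81 → $3,758.40; payment $98.81; balance $3,659.59
Week 2: opening $3,659.59; interest $98.81 → $3,758.40; payment $1,113.30; balance $2,645.10

$2,645.10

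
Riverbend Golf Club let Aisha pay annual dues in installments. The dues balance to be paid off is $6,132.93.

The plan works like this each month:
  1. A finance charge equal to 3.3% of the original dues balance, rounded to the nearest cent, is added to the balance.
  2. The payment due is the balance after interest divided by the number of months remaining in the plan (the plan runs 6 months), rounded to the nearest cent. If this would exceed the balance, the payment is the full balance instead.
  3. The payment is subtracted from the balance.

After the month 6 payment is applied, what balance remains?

$0.00

Month 1: $6,132.93 +$202.39 interest = $6,335.32; pay $1,055.89 → $5,279.43
Month 2: $5,279.43 +$202.39 interest = $5,481.82; pay $1,096.36 → $4,385.46
Month 3: $4,385.46 +$202.39 interest = $4,587.85; pay $1,146.96 → $3,440.89
Month 4: $3,440.89 +$202.39 interest = $3,643.28; pay $1,214.43 → $2,428.85
Month 5: $2,428.85 +$202.39 interest = $2,631.24; pay $1,315.62 → $1,315.62
Month 6: $1,315.62 +$202.39 interest = $1,518.01; pay $1,518.01 → $0.00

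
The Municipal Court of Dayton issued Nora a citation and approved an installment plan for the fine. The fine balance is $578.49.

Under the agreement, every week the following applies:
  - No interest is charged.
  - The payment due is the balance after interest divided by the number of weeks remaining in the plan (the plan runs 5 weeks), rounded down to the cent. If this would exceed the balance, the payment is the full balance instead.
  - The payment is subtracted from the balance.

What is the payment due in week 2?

# | Opening | Payment | End bal
1 | $578.49 | $115.69 | $462.80
2 | $462.80 | $115.70 | $347.10

$115.70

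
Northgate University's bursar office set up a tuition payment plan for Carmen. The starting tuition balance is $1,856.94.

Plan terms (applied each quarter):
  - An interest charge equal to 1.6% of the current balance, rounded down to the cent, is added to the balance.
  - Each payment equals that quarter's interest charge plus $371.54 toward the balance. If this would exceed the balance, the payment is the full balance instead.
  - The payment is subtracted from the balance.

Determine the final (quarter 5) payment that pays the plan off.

Quarter 1: $1,856.94 +$29.71 interest = $1,886.65; pay $401.25 → $1,485.40
Quarter 2: $1,485.40 +$23.76 interest = $1,509.16; pay $395.30 → $1,113.86
Quarter 3: $1,113.86 +$17.82 interest = $1,131.68; pay $389.36 → $742.32
Quarter 4: $742.32 +$11.87 interest = $754.19; pay $383.41 → $370.78
Quarter 5: $370.78 +$5.93 interest = $376.71; pay $376.71 → $0.00

$376.71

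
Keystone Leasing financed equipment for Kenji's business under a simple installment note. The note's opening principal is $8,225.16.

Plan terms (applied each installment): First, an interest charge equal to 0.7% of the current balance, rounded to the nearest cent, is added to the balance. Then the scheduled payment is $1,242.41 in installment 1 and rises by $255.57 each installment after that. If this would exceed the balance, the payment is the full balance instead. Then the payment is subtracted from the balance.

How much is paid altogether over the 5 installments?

$8,411.57

Installment 1: opening $8,225.16; interest $57.58 → $8,282.74; payment $1,242.41; balance $7,040.33
Installment 2: opening $7,040.33; interest $49.28 → $7,089.61; payment $1,497.98; balance $5,591.63
Installment 3: opening $5,591.63; interest $39.14 → $5,630.77; payment $1,753.55; balance $3,877.22
Installment 4: opening $3,877.22; interest $27.14 → $3,904.36; payment $2,009.12; balance $1,895.24
Installment 5: opening $1,895.24; interest $13.27 → $1,908.51; payment $1,908.51; balance $0.00
Total paid: $8,411.57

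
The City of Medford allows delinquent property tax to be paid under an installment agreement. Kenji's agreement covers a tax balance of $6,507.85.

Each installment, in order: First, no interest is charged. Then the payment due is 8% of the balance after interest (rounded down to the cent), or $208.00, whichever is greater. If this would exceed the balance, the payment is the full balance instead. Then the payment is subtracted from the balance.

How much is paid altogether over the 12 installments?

$4,115.08

Installment 1: opening $6,507.85; payment $520.62; balance $5,987.23
Installment 2: opening $5,987.23; payment $478.97; balance $5,508.26
Installment 3: opening $5,508.26; payment $440.66; balance $5,067.60
Installment 4: opening $5,067.60; payment $405.40; balance $4,662.20
Installment 5: opening $4,662.20; payment $372.97; balance $4,289.23
Installment 6: opening $4,289.23; payment $343.13; balance $3,946.10
Installment 7: opening $3,946.10; payment $315.68; balance $3,630.42
Installment 8: opening $3,630.42; payment $290.43; balance $3,339.99
Installment 9: opening $3,339.99; payment $267.19; balance $3,072.80
Installment 10: opening $3,072.80; payment $245.82; balance $2,826.98
Installment 11: opening $2,826.98; payment $226.15; balance $2,600.83
Installment 12: opening $2,600.83; payment $208.06; balance $2,392.77
Total paid: $4,115.08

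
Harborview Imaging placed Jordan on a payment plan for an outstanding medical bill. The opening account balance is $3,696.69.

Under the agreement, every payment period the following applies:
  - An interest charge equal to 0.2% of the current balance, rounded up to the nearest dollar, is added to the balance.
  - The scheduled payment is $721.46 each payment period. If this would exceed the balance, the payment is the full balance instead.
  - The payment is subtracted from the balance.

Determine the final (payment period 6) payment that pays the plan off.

$115.39

Payment period 1: opening $3,696.69; interest $8.00 → $3,704.69; payment $721.46; balance $2,983.23
Payment period 2: opening $2,983.23; interest $6.00 → $2,989.23; payment $721.46; balance $2,267.77
Payment period 3: opening $2,267.77; interest $5.00 → $2,272.77; payment $721.46; balance $1,551.31
Payment period 4: opening $1,551.31; interest $4.00 → $1,555.31; payment $721.46; balance $833.85
Payment period 5: opening $833.85; interest $2.00 → $835.85; payment $721.46; balance $114.39
Payment period 6: opening $114.39; interest $1.00 → $115.39; payment $115.39; balance $0.00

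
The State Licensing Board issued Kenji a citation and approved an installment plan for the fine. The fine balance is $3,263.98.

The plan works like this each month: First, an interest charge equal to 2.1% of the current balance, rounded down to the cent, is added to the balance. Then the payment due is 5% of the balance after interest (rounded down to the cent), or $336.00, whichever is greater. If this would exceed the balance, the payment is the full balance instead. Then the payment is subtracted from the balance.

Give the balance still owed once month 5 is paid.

$1,869.31

# | Opening | Interest | Payment | End bal
1 | $3,263.98 | $68.54 | $336.00 | $2,996.52
2 | $2,996.52 | $62.92 | $336.00 | $2,723.44
3 | $2,723.44 | $57.19 | $336.00 | $2,444.63
4 | $2,444.63 | $51.33 | $336.00 | $2,159.96
5 | $2,159.96 | $45.35 | $336.00 | $1,869.31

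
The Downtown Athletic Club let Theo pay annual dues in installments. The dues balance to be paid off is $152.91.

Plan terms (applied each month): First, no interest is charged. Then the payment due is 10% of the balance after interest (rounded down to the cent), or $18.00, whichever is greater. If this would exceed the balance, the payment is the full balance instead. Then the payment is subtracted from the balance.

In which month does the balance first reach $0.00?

9

# | Opening | Payment | End bal
1 | $152.91 | $18.00 | $134.91
2 | $134.91 | $18.00 | $116.91
3 | $116.91 | $18.00 | $98.91
4 | $98.91 | $18.00 | $80.91
5 | $80.91 | $18.00 | $62.91
6 | $62.91 | $18.00 | $44.91
7 | $44.91 | $18.00 | $26.91
8 | $26.91 | $18.00 | $8.91
9 | $8.91 | $8.91 | $0.00
Balance reaches $0.00 in month 9.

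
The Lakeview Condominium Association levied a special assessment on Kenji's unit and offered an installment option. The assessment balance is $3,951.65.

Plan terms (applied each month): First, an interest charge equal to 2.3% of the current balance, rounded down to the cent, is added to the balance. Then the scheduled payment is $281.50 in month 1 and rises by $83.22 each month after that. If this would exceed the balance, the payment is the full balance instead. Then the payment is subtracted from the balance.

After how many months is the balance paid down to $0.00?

Month 1: opening $3,951.65; interest $90.88 → $4,042.53; payment $281.50; balance $3,761.03
Month 2: opening $3,761.03; interest $86.50 → $3,847.53; payment $364.72; balance $3,482.81
Month 3: opening $3,482.81; interest $80.10 → $3,562.91; payment $447.94; balance $3,114.97
Month 4: opening $3,114.97; interest $71.64 → $3,186.61; payment $531.16; balance $2,655.45
Month 5: opening $2,655.45; interest $61.07 → $2,716.52; payment $614.38; balance $2,102.14
Month 6: opening $2,102.14; interest $48.34 → $2,150.48; payment $697.60; balance $1,452.88
Month 7: opening $1,452.88; interest $33.41 → $1,486.29; payment $780.82; balance $705.47
Month 8: opening $705.47; interest $16.22 → $721.69; payment $721.69; balance $0.00
Balance reaches $0.00 in month 8.

8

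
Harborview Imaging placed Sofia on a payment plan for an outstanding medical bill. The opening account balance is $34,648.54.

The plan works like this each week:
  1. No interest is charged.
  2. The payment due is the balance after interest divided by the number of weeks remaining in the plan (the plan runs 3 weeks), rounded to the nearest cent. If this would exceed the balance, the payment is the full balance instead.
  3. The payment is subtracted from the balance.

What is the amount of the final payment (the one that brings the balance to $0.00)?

$11,549.51

Week 1: $34,648.54 − $11,549.51 → $23,099.03
Week 2: $23,099.03 − $11,549.52 → $11,549.51
Week 3: $11,549.51 − $11,549.51 → $0.00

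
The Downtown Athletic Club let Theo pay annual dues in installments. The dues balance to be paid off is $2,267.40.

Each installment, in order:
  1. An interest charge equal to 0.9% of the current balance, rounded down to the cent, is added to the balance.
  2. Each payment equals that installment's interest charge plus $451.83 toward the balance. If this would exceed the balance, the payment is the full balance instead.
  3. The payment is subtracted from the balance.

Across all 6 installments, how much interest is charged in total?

Installment 1: $2,267.40 +$20.40 interest = $2,287.80; pay $472.23 → $1,815.57
Installment 2: $1,815.57 +$16.34 interest = $1,831.91; pay $468.17 → $1,363.74
Installment 3: $1,363.74 +$12.27 interest = $1,376.01; pay $464.10 → $911.91
Installment 4: $911.91 +$8.20 interest = $920.11; pay $460.03 → $460.08
Installment 5: $460.08 +$4.14 interest = $464.22; pay $455.97 → $8.25
Installment 6: $8.25 +$0.07 interest = $8.32; pay $8.32 → $0.00
Total interest: $20.40 + $16.34 + $12.27 + $8.20 + $4.14 + $0.07 = $61.42

$61.42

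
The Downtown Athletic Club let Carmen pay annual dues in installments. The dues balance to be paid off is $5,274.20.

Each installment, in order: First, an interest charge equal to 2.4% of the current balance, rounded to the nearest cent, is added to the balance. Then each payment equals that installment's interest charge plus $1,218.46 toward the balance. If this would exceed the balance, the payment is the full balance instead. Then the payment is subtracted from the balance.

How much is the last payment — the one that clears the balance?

# | Opening | Interest | Payment | End bal
1 | $5,274.20 | $126.58 | $1,345.04 | $4,055.74
2 | $4,055.74 | $97.34 | $1,315.80 | $2,837.28
3 | $2,837.28 | $68.09 | $1,286.55 | $1,618.82
4 | $1,618.82 | $38.85 | $1,257.31 | $400.36
5 | $400.36 | $9.61 | $409.97 | $0.00

$409.97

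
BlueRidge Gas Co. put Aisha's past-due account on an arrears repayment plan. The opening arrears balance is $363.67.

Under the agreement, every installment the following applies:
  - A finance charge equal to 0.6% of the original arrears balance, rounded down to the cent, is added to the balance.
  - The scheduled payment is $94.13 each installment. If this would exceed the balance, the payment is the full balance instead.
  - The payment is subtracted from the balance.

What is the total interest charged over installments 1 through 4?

$8.72

Installment 1: $363.67 +$2.18 interest = $365.85; pay $94.13 → $271.72
Installment 2: $271.72 +$2.18 interest = $273.90; pay $94.13 → $179.77
Installment 3: $179.77 +$2.18 interest = $181.95; pay $94.13 → $87.82
Installment 4: $87.82 +$2.18 interest = $90.00; pay $90.00 → $0.00
Total interest: $2.18 + $2.18 + $2.18 + $2.18 = $8.72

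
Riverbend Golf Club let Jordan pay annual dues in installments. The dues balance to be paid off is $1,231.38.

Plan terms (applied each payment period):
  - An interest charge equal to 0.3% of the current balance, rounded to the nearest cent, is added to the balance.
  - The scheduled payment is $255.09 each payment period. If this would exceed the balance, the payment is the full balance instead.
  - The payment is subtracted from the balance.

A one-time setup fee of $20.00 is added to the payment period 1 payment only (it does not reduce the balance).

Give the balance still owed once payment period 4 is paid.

Payment period 1: $1,231.38 +$3.69 interest = $1,235.07; pay $255.09 (+ $20.00 fee) → $979.98
Payment period 2: $979.98 +$2.94 interest = $982.92; pay $255.09 → $727.83
Payment period 3: $727.83 +$2.18 interest = $730.01; pay $255.09 → $474.92
Payment period 4: $474.92 +$1.42 interest = $476.34; pay $255.09 → $221.25

$221.25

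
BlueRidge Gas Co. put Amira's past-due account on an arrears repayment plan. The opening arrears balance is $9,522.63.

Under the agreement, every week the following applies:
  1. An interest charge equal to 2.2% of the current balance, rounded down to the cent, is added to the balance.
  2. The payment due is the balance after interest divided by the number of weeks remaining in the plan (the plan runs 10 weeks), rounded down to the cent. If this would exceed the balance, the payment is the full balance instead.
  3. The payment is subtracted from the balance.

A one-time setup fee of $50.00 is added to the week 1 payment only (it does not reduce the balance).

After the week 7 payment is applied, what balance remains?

Week 1: opening $9,522.63; interest $209.49 → $9,732.12; payment $973.21 (+ $50.00 fee); balance $8,758.91
Week 2: opening $8,758.91; interest $192.69 → $8,951.60; payment $994.62; balance $7,956.98
Week 3: opening $7,956.98; interest $175.05 → $8,132.03; payment $1,016.50; balance $7,115.53
Week 4: opening $7,115.53; interest $156.54 → $7,272.07; payment $1,038.86; balance $6,233.21
Week 5: opening $6,233.21; interest $137.13 → $6,370.34; payment $1,061.72; balance $5,308.62
Week 6: opening $5,308.62; interest $116.78 → $5,425.40; payment $1,085.08; balance $4,340.32
Week 7: opening $4,340.32; interest $95.48 → $4,435.80; payment $1,108.95; balance $3,326.85

$3,326.85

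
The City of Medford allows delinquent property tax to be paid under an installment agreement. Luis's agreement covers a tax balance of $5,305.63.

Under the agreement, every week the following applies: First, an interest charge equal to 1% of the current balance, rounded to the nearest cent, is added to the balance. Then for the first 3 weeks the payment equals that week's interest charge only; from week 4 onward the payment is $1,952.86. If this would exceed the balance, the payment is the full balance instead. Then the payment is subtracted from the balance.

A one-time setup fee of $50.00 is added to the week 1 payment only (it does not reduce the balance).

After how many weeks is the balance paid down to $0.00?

6

Week 1: $5,305.63 +$53.06 interest = $5,358.69; pay $53.06 (+ $50.00 fee) → $5,305.63
Week 2: $5,305.63 +$53.06 interest = $5,358.69; pay $53.06 → $5,305.63
Week 3: $5,305.63 +$53.06 interest = $5,358.69; pay $53.06 → $5,305.63
Week 4: $5,305.63 +$53.06 interest = $5,358.69; pay $1,952.86 → $3,405.83
Week 5: $3,405.83 +$34.06 interest = $3,439.89; pay $1,952.86 → $1,487.03
Week 6: $1,487.03 +$14.87 interest = $1,501.90; pay $1,501.90 → $0.00
Balance reaches $0.00 in week 6.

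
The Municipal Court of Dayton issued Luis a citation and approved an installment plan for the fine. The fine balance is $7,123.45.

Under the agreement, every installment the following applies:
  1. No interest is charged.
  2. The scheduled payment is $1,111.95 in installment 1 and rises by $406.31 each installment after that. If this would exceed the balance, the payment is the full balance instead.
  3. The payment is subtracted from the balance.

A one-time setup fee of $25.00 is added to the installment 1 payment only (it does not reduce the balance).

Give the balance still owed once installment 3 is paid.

$2,568.67

Installment 1: $7,123.45 − $1,111.95 (+ $25.00 fee) → $6,011.50
Installment 2: $6,011.50 − $1,518.26 → $4,493.24
Installment 3: $4,493.24 − $1,924.57 → $2,568.67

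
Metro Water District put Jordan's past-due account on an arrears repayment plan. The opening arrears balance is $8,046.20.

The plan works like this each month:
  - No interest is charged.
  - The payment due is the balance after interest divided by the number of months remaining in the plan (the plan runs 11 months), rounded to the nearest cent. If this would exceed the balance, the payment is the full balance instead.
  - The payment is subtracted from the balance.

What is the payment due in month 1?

# | Opening | Payment | End bal
1 | $8,046.20 | $731.47 | $7,314.73

$731.47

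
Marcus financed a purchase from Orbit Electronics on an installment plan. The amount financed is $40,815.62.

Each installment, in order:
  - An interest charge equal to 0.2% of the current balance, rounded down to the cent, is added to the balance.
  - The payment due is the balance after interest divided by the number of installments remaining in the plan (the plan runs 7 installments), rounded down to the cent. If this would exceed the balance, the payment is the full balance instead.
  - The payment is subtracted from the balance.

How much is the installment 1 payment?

Installment 1: opening $40,815.62; interest $81.63 → $40,897.25; payment $5,842.46; balance $35,054.79

$5,842.46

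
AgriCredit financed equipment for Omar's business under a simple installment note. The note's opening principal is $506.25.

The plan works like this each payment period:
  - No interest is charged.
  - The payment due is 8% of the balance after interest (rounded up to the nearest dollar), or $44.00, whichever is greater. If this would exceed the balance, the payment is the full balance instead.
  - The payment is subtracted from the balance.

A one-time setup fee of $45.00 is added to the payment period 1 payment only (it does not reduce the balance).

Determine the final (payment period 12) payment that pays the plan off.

$22.25

Payment period 1: $506.25 − $44.00 (+ $45.00 fee) → $462.25
Payment period 2: $462.25 − $44.00 → $418.25
Payment period 3: $418.25 − $44.00 → $374.25
Payment period 4: $374.25 − $44.00 → $330.25
Payment period 5: $330.25 − $44.00 → $286.25
Payment period 6: $286.25 − $44.00 → $242.25
Payment period 7: $242.25 − $44.00 → $198.25
Payment period 8: $198.25 − $44.00 → $154.25
Payment period 9: $154.25 − $44.00 → $110.25
Payment period 10: $110.25 − $44.00 → $66.25
Payment period 11: $66.25 − $44.00 → $22.25
Payment period 12: $22.25 − $22.25 → $0.00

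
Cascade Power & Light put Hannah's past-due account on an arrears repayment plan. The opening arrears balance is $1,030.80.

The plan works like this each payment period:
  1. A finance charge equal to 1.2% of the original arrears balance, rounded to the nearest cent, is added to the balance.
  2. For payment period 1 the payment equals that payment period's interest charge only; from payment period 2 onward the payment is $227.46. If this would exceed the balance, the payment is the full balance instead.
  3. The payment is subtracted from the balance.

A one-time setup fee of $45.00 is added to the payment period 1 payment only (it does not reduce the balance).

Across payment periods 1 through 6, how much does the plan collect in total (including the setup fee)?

$1,150.02

Payment period 1: $1,030.80 +$12.37 interest = $1,043.17; pay $12.37 (+ $45.00 fee) → $1,030.80
Payment period 2: $1,030.80 +$12.37 interest = $1,043.17; pay $227.46 → $815.71
Payment period 3: $815.71 +$12.37 interest = $828.08; pay $227.46 → $600.62
Payment period 4: $600.62 +$12.37 interest = $612.99; pay $227.46 → $385.53
Payment period 5: $385.53 +$12.37 interest = $397.90; pay $227.46 → $170.44
Payment period 6: $170.44 +$12.37 interest = $182.81; pay $182.81 → $0.00
Total paid: $1,150.02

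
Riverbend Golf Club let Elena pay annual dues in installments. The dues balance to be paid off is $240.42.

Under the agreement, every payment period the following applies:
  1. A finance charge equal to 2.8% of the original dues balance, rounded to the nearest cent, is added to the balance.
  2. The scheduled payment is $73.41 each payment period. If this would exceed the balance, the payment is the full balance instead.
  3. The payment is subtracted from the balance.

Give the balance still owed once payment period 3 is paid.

Payment period 1: opening $240.42; interest $6.73 → $247.15; payment $73.41; balance $173.74
Payment period 2: opening $173.74; interest $6.73 → $180.47; payment $73.41; balance $107.06
Payment period 3: opening $107.06; interest $6.73 → $113.79; payment $73.41; balance $40.38

$40.38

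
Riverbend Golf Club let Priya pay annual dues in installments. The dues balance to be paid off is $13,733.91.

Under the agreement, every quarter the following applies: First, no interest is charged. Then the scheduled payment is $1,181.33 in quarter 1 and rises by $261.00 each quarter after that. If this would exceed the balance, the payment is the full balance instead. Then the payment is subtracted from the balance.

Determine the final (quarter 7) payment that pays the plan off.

$2,730.93

Quarter 1: $13,733.91 − $1,181.33 → $12,552.58
Quarter 2: $12,552.58 − $1,442.33 → $11,110.25
Quarter 3: $11,110.25 − $1,703.33 → $9,406.92
Quarter 4: $9,406.92 − $1,964.33 → $7,442.59
Quarter 5: $7,442.59 − $2,225.33 → $5,217.26
Quarter 6: $5,217.26 − $2,486.33 → $2,730.93
Quarter 7: $2,730.93 − $2,730.93 → $0.00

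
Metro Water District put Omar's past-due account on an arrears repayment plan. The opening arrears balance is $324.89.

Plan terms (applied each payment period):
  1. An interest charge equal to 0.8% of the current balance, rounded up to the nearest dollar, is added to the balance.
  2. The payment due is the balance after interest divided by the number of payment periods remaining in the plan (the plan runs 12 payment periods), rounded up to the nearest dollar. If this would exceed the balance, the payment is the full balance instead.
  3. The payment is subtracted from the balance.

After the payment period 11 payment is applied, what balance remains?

# | Opening | Interest | Payment | End bal
1 | $324.89 | $3.00 | $28.00 | $299.89
2 | $299.89 | $3.00 | $28.00 | $274.89
3 | $274.89 | $3.00 | $28.00 | $249.89
4 | $249.89 | $2.00 | $28.00 | $223.89
5 | $223.89 | $2.00 | $29.00 | $196.89
6 | $196.89 | $2.00 | $29.00 | $169.89
7 | $169.89 | $2.00 | $29.00 | $142.89
8 | $142.89 | $2.00 | $29.00 | $115.89
9 | $115.89 | $1.00 | $30.00 | $86.89
10 | $86.89 | $1.00 | $30.00 | $57.89
11 | $57.89 | $1.00 | $30.00 | $28.89

$28.89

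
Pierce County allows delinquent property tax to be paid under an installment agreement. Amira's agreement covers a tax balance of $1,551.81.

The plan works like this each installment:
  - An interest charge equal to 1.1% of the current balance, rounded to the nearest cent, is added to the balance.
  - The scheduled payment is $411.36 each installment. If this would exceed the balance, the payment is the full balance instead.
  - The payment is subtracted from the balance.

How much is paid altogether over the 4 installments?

Installment 1: opening $1,551.81; interest $17.07 → $1,568.88; payment $411.36; balance $1,157.52
Installment 2: opening $1,157.52; interest $12.73 → $1,170.25; payment $411.36; balance $758.89
Installment 3: opening $758.89; interest $8.35 → $767.24; payment $411.36; balance $355.88
Installment 4: opening $355.88; interest $3.91 → $359.79; payment $359.79; balance $0.00
Total paid: $1,593.87

$1,593.87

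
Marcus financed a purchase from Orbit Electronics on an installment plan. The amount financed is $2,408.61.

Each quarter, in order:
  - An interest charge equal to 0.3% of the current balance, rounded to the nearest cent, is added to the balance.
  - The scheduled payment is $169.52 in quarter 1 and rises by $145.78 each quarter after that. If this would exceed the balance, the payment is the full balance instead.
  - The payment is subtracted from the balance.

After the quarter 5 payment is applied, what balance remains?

Quarter 1: opening $2,408.61; interest $7.23 → $2,415.84; payment $169.52; balance $2,246.32
Quarter 2: opening $2,246.32; interest $6.74 → $2,253.06; payment $315.30; balance $1,937.76
Quarter 3: opening $1,937.76; interest $5.81 → $1,943.57; payment $461.08; balance $1,482.49
Quarter 4: opening $1,482.49; interest $4.45 → $1,486.94; payment $606.86; balance $880.08
Quarter 5: opening $880.08; interest $2.64 → $882.72; payment $752.64; balance $130.08

$130.08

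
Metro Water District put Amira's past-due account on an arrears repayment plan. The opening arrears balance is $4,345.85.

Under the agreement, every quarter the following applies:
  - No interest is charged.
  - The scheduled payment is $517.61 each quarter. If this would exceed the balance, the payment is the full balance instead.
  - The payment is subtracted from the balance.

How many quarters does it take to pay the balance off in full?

9

# | Opening | Payment | End bal
1 | $4,345.85 | $517.61 | $3,828.24
2 | $3,828.24 | $517.61 | $3,310.63
3 | $3,310.63 | $517.61 | $2,793.02
4 | $2,793.02 | $517.61 | $2,275.41
5 | $2,275.41 | $517.61 | $1,757.80
6 | $1,757.80 | $517.61 | $1,240.19
7 | $1,240.19 | $517.61 | $722.58
8 | $722.58 | $517.61 | $204.97
9 | $204.97 | $204.97 | $0.00
Balance reaches $0.00 in quarter 9.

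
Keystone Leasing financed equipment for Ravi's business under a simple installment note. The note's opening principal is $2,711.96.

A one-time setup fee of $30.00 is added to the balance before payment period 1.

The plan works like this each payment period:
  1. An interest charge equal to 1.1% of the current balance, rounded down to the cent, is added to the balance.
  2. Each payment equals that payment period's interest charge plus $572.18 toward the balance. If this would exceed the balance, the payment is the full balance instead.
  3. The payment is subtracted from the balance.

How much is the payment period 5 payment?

$458.22

Payment period 1: opening $2,741.96; interest $30.16 → $2,772.12; payment $602.34; balance $2,169.78
Payment period 2: opening $2,169.78; interest $23.86 → $2,193.64; payment $596.04; balance $1,597.60
Payment period 3: opening $1,597.60; interest $17.57 → $1,615.17; payment $589.75; balance $1,025.42
Payment period 4: opening $1,025.42; interest $11.27 → $1,036.69; payment $583.45; balance $453.24
Payment period 5: opening $453.24; interest $4.98 → $458.22; payment $458.22; balance $0.00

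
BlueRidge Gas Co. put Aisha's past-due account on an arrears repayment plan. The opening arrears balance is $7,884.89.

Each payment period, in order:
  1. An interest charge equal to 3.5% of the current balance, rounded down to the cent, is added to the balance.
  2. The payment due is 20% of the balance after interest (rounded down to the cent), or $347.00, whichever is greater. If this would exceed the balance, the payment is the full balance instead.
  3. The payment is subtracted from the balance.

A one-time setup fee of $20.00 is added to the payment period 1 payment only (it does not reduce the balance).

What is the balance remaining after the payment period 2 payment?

$5,405.76

Payment period 1: $7,884.89 +$275.97 interest = $8,160.86; pay $1,632.17 (+ $20.00 fee) → $6,528.69
Payment period 2: $6,528.69 +$228.50 interest = $6,757.19; pay $1,351.43 → $5,405.76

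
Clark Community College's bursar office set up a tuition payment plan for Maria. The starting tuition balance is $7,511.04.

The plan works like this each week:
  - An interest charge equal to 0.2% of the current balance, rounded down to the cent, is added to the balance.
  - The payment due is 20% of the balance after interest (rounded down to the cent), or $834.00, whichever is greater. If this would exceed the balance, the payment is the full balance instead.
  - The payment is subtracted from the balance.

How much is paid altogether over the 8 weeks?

Week 1: $7,511.04 +$15.02 interest = $7,526.06; pay $1,505.21 → $6,020.85
Week 2: $6,020.85 +$12.04 interest = $6,032.89; pay $1,206.57 → $4,826.32
Week 3: $4,826.32 +$9.65 interest = $4,835.97; pay $967.19 → $3,868.78
Week 4: $3,868.78 +$7.73 interest = $3,876.51; pay $834.00 → $3,042.51
Week 5: $3,042.51 +$6.08 interest = $3,048.59; pay $834.00 → $2,214.59
Week 6: $2,214.59 +$4.42 interest = $2,219.01; pay $834.00 → $1,385.01
Week 7: $1,385.01 +$2.77 interest = $1,387.78; pay $834.00 → $553.78
Week 8: $553.78 +$1.10 interest = $554.88; pay $554.88 → $0.00
Total paid: $7,569.85

$7,569.85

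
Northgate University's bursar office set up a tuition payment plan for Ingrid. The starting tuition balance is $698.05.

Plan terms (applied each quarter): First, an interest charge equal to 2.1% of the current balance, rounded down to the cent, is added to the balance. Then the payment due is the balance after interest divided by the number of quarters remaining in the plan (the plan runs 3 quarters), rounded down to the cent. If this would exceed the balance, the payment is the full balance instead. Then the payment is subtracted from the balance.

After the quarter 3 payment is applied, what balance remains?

$0.00

Quarter 1: opening $698.05; interest $14.65 → $712.70; payment $237.56; balance $475.14
Quarter 2: opening $475.14; interest $9.97 → $485.11; payment $242.55; balance $242.56
Quarter 3: opening $242.56; interest $5.09 → $247.65; payment $247.65; balance $0.00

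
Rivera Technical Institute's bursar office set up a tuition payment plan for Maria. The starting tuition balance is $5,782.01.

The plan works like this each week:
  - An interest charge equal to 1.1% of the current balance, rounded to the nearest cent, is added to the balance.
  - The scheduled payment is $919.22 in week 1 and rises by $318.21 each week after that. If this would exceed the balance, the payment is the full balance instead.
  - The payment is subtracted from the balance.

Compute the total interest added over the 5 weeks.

# | Opening | Interest | Payment | End bal
1 | $5,782.01 | $63.60 | $919.22 | $4,926.39
2 | $4,926.39 | $54.19 | $1,237.43 | $3,743.15
3 | $3,743.15 | $41.17 | $1,555.64 | $2,228.68
4 | $2,228.68 | $24.52 | $1,873.85 | $379.35
5 | $379.35 | $4.17 | $383.52 | $0.00
Total interest: $63.60 + $54.19 + $41.17 + $24.52 + $4.17 = $187.65

$187.65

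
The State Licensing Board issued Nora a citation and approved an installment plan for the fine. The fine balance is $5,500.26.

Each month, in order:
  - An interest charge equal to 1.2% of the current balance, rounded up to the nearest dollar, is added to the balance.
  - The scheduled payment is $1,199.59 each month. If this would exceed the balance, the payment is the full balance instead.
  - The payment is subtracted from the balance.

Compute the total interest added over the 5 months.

Month 1: $5,500.26 +$67.00 interest = $5,567.26; pay $1,199.59 → $4,367.67
Month 2: $4,367.67 +$53.00 interest = $4,420.67; pay $1,199.59 → $3,221.08
Month 3: $3,221.08 +$39.00 interest = $3,260.08; pay $1,199.59 → $2,060.49
Month 4: $2,060.49 +$25.00 interest = $2,085.49; pay $1,199.59 → $885.90
Month 5: $885.90 +$11.00 interest = $896.90; pay $896.90 → $0.00
Total interest: $67.00 + $53.00 + $39.00 + $25.00 + $11.00 = $195.00

$195.00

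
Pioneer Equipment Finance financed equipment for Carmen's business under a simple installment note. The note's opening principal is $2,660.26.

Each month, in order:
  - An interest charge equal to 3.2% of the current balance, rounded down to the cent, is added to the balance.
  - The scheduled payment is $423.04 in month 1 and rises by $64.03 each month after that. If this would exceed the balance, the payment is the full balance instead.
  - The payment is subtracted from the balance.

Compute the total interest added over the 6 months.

Month 1: $2,660.26 +$85.12 interest = $2,745.38; pay $423.04 → $2,322.34
Month 2: $2,322.34 +$74.31 interest = $2,396.65; pay $487.07 → $1,909.58
Month 3: $1,909.58 +$61.10 interest = $1,970.68; pay $551.10 → $1,419.58
Month 4: $1,419.58 +$45.42 interest = $1,465.00; pay $615.13 → $849.87
Month 5: $849.87 +$27.19 interest = $877.06; pay $679.16 → $197.90
Month 6: $197.90 +$6.33 interest = $204.23; pay $204.23 → $0.00
Total interest: $85.12 + $74.31 + $61.10 + $45.42 + $27.19 + $6.33 = $299.47

$299.47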